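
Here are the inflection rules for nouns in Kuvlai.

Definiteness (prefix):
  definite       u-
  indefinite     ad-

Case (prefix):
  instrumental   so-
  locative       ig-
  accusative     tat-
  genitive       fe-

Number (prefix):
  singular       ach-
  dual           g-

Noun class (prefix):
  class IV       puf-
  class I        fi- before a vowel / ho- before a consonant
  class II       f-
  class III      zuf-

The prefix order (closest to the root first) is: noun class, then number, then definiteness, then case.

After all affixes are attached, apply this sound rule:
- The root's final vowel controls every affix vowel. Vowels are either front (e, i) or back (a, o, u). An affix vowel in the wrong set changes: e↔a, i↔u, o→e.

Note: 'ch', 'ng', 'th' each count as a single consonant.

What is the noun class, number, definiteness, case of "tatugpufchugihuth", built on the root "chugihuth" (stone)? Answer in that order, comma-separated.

class IV, dual, definite, accusative

Segment: tat-u-g-puf-chugihuth.
noun class: puf- → class IV.
number: g- → dual.
definiteness: u- → definite.
case: tat- → accusative.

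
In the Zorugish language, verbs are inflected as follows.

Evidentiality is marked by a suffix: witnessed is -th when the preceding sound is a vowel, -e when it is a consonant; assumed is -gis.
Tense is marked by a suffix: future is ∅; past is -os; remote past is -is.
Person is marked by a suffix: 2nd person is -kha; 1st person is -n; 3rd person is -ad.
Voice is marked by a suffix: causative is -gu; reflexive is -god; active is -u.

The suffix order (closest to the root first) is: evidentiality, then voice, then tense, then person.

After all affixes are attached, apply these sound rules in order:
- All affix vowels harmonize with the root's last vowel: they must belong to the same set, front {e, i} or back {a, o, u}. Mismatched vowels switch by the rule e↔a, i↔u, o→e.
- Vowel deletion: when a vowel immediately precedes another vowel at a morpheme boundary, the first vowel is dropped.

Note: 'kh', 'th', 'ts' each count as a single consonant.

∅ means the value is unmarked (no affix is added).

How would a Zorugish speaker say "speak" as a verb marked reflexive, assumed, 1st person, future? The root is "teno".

tenogusgodn

Attach evidentiality assumed -gis → tenogis.
Attach voice reflexive -god → tenogisgod.
tense = future: zero marking, form stays tenogisgod.
Attach person 1st person -n → tenogisgodn.
Apply vowel harmony: tenogisgodn → tenogusgodn.
Vowel deletion: no change.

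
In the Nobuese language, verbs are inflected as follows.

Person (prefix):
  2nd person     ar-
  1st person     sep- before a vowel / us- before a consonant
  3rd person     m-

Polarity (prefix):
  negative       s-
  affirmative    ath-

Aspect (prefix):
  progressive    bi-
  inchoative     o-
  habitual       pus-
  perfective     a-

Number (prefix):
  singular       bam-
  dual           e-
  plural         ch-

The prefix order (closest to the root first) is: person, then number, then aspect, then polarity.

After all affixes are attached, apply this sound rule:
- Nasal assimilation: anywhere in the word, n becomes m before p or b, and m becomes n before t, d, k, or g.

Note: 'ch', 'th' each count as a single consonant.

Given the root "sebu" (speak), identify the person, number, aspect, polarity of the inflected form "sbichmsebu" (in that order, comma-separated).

Segment: s-bi-ch-m-sebu.
person: m- → 3rd person.
number: ch- → plural.
aspect: bi- → progressive.
polarity: s- → negative.

3rd person, plural, progressive, negative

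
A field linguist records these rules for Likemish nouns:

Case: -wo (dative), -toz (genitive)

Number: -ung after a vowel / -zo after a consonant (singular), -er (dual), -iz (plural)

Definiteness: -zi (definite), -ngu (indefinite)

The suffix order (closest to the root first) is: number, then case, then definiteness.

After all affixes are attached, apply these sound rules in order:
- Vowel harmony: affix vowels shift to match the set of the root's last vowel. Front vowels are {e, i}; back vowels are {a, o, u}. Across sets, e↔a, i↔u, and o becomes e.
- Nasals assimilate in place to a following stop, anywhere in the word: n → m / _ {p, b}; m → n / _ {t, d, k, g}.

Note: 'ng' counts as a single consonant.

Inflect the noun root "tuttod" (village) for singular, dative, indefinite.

Attach number singular -zo (after consonant 'd') → tuttodzo.
Attach case dative -wo → tuttodzowo.
Attach definiteness indefinite -ngu → tuttodzowongu.
Vowel harmony: no change.
Nasal assimilation: no change.

tuttodzowongu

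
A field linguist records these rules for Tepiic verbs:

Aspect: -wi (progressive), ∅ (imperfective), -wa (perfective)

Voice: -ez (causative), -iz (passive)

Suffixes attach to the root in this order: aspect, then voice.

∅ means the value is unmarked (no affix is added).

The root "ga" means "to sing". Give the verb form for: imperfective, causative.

aspect = imperfective: zero marking, form stays ga.
Attach voice causative -ez → gaez.

gaez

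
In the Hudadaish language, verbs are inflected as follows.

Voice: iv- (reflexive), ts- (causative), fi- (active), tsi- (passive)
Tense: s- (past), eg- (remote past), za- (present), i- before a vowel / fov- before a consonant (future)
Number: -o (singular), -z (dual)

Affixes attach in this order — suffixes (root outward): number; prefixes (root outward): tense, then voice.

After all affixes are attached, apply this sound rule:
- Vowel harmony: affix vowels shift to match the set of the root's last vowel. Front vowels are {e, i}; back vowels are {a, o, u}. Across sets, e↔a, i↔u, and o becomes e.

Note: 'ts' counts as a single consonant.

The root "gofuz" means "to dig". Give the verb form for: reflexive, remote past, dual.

uvaggofuzz

Attach number dual -z → gofuzz.
Attach tense remote past eg- → eggofuzz.
Attach voice reflexive iv- → iveggofuzz.
Apply vowel harmony: iveggofuzz → uvaggofuzz.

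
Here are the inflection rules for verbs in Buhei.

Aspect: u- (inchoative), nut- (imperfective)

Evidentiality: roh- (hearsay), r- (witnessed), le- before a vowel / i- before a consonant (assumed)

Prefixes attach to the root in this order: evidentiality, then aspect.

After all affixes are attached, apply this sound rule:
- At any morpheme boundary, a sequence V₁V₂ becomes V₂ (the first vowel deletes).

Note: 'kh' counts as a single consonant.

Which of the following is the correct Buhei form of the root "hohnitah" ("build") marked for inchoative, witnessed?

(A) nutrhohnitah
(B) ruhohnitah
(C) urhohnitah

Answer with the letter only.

C

Attach evidentiality witnessed r- → rhohnitah.
Attach aspect inchoative u- → urhohnitah.
Vowel deletion: no change.
So the correct form is urhohnitah, option (C).
(A) nutrhohnitah is wrong: it uses imperfective instead of inchoative for aspect.
(B) ruhohnitah is wrong: it has the affixes in the wrong order.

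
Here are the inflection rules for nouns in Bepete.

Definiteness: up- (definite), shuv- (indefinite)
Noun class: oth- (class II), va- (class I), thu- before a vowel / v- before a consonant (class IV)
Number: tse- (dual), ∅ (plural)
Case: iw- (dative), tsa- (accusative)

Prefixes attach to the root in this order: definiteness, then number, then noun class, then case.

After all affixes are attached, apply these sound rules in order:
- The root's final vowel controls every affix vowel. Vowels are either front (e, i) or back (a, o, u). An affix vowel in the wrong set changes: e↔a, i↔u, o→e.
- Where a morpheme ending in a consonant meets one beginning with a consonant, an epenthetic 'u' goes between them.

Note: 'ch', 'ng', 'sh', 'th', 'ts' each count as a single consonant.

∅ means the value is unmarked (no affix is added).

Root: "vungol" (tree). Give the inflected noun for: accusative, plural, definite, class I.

Attach definiteness definite up- → upvungol.
number = plural: zero marking, form stays upvungol.
Attach noun class class I va- → vaupvungol.
Attach case accusative tsa- → tsavaupvungol.
Vowel harmony: no change.
Apply epenthesis: tsavaupvungol → tsavaupuvungol.

tsavaupuvungol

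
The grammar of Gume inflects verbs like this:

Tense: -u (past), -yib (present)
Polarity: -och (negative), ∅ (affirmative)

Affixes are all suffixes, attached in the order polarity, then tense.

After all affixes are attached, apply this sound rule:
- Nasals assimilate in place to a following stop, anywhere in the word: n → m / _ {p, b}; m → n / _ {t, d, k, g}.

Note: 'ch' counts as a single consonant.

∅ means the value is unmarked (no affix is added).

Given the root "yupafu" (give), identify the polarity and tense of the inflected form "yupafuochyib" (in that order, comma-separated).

Segment: yupafu-och-yib.
polarity: -och → negative.
tense: -yib → present.

negative, present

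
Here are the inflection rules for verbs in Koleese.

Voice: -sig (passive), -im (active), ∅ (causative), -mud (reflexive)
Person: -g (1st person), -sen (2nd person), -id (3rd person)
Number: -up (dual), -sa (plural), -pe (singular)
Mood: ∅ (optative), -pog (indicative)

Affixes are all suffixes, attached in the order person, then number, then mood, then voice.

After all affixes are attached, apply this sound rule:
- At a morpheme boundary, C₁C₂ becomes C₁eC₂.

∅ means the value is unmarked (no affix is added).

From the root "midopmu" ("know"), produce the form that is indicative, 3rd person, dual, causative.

midopmuidupepog

Attach person 3rd person -id → midopmuid.
Attach number dual -up → midopmuidup.
Attach mood indicative -pog → midopmuiduppog.
voice = causative: zero marking, form stays midopmuiduppog.
Apply epenthesis: midopmuiduppog → midopmuidupepog.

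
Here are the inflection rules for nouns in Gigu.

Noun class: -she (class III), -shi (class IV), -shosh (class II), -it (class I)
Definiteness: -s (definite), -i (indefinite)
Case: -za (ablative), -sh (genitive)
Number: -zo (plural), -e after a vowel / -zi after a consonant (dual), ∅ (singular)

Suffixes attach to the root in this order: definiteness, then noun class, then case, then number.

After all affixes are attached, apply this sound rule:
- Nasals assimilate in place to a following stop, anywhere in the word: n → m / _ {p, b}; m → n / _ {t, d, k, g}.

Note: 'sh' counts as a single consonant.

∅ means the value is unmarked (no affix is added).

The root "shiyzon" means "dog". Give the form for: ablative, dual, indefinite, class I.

Attach definiteness indefinite -i → shiyzoni.
Attach noun class class I -it → shiyzoniit.
Attach case ablative -za → shiyzoniitza.
Attach number dual -e (after vowel 'a') → shiyzoniitzae.
Nasal assimilation: no change.

shiyzoniitzae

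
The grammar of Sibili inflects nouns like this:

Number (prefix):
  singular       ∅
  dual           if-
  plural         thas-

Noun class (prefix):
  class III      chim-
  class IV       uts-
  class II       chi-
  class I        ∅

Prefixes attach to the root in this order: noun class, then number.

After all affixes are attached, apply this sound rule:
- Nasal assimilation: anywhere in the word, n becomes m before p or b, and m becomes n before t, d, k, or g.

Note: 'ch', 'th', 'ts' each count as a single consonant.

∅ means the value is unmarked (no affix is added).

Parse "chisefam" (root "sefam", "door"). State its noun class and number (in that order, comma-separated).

Segment: chi-sefam.
noun class: chi- → class II.
number: ∅ → singular.

class II, singular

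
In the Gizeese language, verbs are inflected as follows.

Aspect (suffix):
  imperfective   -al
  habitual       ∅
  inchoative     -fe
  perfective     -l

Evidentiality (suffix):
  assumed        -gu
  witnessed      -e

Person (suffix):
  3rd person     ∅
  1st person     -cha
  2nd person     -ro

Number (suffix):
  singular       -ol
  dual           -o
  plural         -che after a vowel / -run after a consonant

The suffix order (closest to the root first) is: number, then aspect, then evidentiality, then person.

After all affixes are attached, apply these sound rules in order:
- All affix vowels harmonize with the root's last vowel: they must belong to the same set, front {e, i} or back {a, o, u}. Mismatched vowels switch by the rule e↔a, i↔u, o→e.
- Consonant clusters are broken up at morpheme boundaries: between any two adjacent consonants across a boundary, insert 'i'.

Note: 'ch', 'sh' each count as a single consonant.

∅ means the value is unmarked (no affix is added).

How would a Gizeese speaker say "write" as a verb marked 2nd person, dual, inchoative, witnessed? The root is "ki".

Attach number dual -o → kio.
Attach aspect inchoative -fe → kiofe.
Attach evidentiality witnessed -e → kiofee.
Attach person 2nd person -ro → kiofeero.
Apply vowel harmony: kiofeero → kiefeere.
Epenthesis: no change.

kiefeere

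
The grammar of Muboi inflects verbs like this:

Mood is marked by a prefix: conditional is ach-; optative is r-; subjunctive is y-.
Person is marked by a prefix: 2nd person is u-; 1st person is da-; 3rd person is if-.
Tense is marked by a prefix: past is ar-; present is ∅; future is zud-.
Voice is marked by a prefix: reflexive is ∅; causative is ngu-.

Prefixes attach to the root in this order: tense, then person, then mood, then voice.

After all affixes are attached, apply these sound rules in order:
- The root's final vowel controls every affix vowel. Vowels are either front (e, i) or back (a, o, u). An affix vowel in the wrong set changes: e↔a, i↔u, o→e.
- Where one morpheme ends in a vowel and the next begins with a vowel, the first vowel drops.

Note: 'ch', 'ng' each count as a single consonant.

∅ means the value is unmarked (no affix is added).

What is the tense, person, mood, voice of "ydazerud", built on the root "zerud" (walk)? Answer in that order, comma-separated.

present, 1st person, subjunctive, reflexive

Segment: y-da-zerud.
tense: ∅ → present.
person: da- → 1st person.
mood: y- → subjunctive.
voice: ∅ → reflexive.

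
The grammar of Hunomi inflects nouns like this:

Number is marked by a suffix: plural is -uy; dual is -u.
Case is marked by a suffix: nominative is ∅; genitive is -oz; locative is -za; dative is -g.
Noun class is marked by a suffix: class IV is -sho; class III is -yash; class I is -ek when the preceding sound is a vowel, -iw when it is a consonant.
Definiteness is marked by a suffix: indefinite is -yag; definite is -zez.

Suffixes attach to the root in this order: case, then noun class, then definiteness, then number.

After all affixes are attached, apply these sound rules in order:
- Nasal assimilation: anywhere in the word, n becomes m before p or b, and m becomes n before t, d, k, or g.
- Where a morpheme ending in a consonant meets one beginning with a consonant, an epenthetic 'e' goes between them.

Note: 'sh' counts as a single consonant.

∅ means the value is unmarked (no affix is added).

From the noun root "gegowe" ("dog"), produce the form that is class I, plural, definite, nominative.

gegoweekezezuy

case = nominative: zero marking, form stays gegowe.
Attach noun class class I -ek (after vowel 'e') → gegoweek.
Attach definiteness definite -zez → gegoweekzez.
Attach number plural -uy → gegoweekzezuy.
Nasal assimilation: no change.
Apply epenthesis: gegoweekzezuy → gegoweekezezuy.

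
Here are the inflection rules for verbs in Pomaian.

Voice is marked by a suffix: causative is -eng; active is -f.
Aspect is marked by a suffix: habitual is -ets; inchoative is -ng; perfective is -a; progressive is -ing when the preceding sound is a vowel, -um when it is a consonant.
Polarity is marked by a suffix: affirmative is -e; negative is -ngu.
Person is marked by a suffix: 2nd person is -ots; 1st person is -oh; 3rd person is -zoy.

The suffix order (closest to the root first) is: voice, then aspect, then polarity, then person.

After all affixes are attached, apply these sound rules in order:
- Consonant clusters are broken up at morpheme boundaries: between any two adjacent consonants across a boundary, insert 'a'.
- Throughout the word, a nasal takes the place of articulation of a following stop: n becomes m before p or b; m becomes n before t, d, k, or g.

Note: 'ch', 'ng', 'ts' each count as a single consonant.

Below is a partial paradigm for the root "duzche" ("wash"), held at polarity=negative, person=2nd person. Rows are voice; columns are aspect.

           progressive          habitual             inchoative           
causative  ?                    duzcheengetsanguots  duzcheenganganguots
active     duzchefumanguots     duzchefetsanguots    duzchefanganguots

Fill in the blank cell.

Attach voice causative -eng → duzcheeng.
Attach aspect progressive -um (after consonant 'ng') → duzcheengum.
Attach polarity negative -ngu → duzcheengumngu.
Attach person 2nd person -ots → duzcheengumnguots.
Apply epenthesis: duzcheengumnguots → duzcheengumanguots.
Nasal assimilation: no change.

duzcheengumanguots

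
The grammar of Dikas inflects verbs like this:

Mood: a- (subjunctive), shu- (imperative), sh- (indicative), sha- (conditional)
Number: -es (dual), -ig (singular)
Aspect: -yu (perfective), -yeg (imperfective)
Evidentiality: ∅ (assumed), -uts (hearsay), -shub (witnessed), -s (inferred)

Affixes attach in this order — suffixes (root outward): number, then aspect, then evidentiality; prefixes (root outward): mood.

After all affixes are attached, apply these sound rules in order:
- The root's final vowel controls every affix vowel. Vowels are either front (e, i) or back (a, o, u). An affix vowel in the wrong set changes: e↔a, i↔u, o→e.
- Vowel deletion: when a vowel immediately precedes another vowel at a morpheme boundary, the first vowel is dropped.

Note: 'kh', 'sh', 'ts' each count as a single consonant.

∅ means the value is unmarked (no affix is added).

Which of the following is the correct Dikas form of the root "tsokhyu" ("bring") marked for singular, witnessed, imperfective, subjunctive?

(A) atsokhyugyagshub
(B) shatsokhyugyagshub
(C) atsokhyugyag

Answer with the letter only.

A

Attach number singular -ig → tsokhyuig.
Attach aspect imperfective -yeg → tsokhyuigyeg.
Attach mood subjunctive a- → atsokhyuigyeg.
Attach evidentiality witnessed -shub → atsokhyuigyegshub.
Apply vowel harmony: atsokhyuigyegshub → atsokhyuugyagshub.
Apply vowel deletion: atsokhyuugyagshub → atsokhyugyagshub.
So the correct form is atsokhyugyagshub, option (A).
(C) atsokhyugyag is wrong: it uses assumed instead of witnessed for evidentiality.
(B) shatsokhyugyagshub is wrong: it uses conditional instead of subjunctive for mood.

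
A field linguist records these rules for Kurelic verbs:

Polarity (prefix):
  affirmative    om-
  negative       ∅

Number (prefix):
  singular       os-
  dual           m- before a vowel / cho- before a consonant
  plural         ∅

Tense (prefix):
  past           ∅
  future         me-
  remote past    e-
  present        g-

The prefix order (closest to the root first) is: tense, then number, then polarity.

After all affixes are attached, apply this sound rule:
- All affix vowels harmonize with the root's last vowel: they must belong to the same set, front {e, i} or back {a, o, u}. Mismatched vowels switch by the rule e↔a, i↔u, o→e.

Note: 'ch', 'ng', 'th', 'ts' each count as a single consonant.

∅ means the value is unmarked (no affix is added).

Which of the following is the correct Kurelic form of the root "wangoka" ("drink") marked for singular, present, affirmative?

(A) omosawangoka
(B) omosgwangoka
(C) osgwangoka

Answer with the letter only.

B

Attach tense present g- → gwangoka.
Attach number singular os- → osgwangoka.
Attach polarity affirmative om- → omosgwangoka.
Vowel harmony: no change.
So the correct form is omosgwangoka, option (B).
(A) omosawangoka is wrong: it uses remote past instead of present for tense.
(C) osgwangoka is wrong: it uses negative instead of affirmative for polarity.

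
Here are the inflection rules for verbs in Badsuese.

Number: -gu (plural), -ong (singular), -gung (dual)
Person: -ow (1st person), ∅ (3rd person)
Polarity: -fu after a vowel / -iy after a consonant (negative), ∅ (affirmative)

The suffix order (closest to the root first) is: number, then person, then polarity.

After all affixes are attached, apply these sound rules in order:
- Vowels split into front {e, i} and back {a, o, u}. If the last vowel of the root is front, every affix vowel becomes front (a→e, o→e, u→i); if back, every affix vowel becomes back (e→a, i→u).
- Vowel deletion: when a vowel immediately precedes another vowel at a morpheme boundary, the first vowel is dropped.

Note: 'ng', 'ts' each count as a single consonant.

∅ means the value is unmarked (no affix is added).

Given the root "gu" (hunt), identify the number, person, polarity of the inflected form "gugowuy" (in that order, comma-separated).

plural, 1st person, negative

Segment: gu-gu-ow-iy.
number: -gu → plural.
person: -ow → 1st person.
polarity: -fu/iy → negative.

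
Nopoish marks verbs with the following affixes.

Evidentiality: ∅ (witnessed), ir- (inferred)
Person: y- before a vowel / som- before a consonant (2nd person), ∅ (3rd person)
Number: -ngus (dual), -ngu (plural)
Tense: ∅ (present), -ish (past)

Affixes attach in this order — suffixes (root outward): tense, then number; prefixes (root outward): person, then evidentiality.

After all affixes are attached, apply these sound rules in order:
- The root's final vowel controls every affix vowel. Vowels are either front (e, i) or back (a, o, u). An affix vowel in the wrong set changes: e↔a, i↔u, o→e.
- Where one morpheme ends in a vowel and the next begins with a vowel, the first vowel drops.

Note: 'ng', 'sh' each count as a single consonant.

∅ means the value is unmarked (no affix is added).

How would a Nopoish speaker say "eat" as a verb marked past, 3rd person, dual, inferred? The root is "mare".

Attach tense past -ish → mareish.
person = 3rd person: zero marking, form stays mareish.
Attach number dual -ngus → mareishngus.
Attach evidentiality inferred ir- → irmareishngus.
Apply vowel harmony: irmareishngus → irmareishngis.
Apply vowel deletion: irmareishngis → irmarishngis.

irmarishngis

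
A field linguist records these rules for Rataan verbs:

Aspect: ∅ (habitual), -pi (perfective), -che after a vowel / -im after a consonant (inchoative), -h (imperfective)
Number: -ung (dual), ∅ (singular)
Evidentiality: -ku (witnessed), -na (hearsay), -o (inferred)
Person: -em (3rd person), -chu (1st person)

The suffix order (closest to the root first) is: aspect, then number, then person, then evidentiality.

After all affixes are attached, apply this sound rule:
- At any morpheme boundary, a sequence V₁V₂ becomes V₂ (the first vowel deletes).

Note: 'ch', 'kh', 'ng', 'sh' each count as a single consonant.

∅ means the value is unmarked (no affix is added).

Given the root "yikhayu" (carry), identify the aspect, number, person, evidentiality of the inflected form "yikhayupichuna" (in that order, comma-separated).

perfective, singular, 1st person, hearsay

Segment: yikhayu-pi-chu-na.
aspect: -pi → perfective.
number: ∅ → singular.
person: -chu → 1st person.
evidentiality: -na → hearsay.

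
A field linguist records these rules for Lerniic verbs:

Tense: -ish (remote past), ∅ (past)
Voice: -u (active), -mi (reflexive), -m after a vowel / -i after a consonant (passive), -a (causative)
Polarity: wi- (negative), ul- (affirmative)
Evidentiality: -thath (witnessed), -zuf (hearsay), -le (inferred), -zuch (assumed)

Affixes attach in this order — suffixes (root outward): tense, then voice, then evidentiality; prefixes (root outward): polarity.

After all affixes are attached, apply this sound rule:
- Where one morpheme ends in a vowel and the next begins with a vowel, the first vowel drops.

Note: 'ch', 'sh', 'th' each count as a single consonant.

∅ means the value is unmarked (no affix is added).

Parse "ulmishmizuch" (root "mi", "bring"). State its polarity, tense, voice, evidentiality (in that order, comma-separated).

Segment: ul-mi-ish-mi-zuch.
polarity: ul- → affirmative.
tense: -ish → remote past.
voice: -mi → reflexive.
evidentiality: -zuch → assumed.

affirmative, remote past, reflexive, assumed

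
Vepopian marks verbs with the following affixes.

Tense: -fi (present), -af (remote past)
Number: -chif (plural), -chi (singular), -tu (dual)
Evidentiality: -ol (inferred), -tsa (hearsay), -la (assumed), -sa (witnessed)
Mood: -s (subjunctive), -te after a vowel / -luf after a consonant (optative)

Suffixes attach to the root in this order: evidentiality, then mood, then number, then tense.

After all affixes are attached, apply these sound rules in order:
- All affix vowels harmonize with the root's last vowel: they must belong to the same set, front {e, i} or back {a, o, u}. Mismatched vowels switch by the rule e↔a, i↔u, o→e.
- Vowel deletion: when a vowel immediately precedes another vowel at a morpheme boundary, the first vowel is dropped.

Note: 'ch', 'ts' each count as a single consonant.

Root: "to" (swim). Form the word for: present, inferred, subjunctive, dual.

tolstufu

Attach evidentiality inferred -ol → tool.
Attach mood subjunctive -s → tools.
Attach number dual -tu → toolstu.
Attach tense present -fi → toolstufi.
Apply vowel harmony: toolstufi → toolstufu.
Apply vowel deletion: toolstufu → tolstufu.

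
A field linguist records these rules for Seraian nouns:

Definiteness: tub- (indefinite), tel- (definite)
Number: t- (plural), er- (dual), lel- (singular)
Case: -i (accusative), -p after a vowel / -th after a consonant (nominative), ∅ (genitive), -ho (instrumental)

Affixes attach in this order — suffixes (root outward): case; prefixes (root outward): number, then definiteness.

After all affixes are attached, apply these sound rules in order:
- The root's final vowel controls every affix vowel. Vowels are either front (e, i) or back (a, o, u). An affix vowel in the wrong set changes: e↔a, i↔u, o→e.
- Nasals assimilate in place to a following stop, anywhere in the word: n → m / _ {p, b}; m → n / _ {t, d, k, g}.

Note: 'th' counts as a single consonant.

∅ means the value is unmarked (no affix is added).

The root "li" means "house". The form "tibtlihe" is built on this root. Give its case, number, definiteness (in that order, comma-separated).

Segment: tub-t-li-ho.
case: -ho → instrumental.
number: t- → plural.
definiteness: tub- → indefinite.

instrumental, plural, indefinite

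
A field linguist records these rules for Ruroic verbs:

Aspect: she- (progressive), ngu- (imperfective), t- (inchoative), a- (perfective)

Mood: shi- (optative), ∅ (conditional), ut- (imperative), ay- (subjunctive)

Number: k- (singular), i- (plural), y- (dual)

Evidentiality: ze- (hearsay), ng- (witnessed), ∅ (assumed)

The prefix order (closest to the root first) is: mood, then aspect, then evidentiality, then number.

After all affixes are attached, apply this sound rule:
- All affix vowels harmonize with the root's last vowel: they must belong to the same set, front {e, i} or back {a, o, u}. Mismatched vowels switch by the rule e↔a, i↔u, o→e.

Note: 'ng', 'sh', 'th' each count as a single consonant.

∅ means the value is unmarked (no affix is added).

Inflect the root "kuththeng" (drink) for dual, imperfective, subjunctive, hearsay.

Attach mood subjunctive ay- → aykuththeng.
Attach aspect imperfective ngu- → nguaykuththeng.
Attach evidentiality hearsay ze- → zenguaykuththeng.
Attach number dual y- → yzenguaykuththeng.
Apply vowel harmony: yzenguaykuththeng → yzengieykuththeng.

yzengieykuththeng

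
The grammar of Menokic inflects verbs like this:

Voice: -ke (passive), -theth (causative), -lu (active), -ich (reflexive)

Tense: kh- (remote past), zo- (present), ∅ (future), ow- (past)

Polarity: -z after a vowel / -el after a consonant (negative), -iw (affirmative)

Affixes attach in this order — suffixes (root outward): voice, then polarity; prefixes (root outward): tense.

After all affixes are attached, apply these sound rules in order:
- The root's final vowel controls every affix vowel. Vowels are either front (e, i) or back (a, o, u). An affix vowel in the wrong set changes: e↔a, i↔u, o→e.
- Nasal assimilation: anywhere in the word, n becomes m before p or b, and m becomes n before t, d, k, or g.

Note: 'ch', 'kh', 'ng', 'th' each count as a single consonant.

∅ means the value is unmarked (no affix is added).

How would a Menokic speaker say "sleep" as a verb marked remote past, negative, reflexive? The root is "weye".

khweyeichel

Attach voice reflexive -ich → weyeich.
Attach tense remote past kh- → khweyeich.
Attach polarity negative -el (after consonant 'ch') → khweyeichel.
Vowel harmony: no change.
Nasal assimilation: no change.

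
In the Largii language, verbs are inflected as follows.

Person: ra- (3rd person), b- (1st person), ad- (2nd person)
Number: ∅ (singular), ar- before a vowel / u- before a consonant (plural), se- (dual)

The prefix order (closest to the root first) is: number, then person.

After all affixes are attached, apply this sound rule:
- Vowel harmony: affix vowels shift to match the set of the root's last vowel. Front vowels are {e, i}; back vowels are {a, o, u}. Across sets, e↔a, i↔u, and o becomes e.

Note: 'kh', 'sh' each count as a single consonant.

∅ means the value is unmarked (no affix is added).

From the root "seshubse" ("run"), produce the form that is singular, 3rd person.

number = singular: zero marking, form stays seshubse.
Attach person 3rd person ra- → raseshubse.
Apply vowel harmony: raseshubse → reseshubse.

reseshubse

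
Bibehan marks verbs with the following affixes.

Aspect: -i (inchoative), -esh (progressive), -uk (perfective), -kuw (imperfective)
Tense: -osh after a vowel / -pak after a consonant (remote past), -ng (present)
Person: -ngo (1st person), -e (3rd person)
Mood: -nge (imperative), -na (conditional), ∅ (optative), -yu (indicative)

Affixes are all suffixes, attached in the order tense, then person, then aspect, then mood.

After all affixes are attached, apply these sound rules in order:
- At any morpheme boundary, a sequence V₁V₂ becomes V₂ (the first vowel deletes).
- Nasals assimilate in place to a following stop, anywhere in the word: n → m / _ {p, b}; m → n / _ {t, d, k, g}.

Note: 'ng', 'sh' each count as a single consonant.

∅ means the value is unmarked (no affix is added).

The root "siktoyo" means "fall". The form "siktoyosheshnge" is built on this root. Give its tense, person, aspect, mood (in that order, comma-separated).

remote past, 3rd person, progressive, imperative

Segment: siktoyo-osh-e-esh-nge.
tense: -osh/pak → remote past.
person: -e → 3rd person.
aspect: -esh → progressive.
mood: -nge → imperative.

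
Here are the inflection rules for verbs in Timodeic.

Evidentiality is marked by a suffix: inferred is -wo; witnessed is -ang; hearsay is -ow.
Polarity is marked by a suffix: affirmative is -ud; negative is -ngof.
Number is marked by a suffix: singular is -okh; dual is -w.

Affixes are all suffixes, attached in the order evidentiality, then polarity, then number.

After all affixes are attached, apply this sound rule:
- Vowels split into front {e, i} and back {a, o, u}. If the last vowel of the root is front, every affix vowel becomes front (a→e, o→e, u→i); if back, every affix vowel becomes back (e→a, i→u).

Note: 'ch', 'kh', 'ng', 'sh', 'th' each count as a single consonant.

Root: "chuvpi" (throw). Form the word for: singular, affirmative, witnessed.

chuvpiengidekh

Attach evidentiality witnessed -ang → chuvpiang.
Attach polarity affirmative -ud → chuvpiangud.
Attach number singular -okh → chuvpiangudokh.
Apply vowel harmony: chuvpiangudokh → chuvpiengidekh.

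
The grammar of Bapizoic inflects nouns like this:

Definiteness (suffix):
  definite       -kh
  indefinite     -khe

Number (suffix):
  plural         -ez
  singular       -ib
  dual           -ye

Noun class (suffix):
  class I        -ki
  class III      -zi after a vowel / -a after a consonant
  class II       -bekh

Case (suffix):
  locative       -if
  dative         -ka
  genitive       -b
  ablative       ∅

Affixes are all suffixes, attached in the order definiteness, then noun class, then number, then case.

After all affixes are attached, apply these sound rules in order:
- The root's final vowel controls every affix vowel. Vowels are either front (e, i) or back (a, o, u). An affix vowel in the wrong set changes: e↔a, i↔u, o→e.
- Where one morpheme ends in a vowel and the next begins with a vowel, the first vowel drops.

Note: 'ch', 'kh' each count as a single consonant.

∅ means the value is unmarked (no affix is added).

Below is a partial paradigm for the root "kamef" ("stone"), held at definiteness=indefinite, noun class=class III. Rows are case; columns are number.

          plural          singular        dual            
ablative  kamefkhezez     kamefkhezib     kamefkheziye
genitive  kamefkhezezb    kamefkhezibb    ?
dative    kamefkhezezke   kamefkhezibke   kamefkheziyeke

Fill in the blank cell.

Attach definiteness indefinite -khe → kamefkhe.
Attach noun class class III -zi (after vowel 'e') → kamefkhezi.
Attach number dual -ye → kamefkheziye.
Attach case genitive -b → kamefkheziyeb.
Vowel harmony: no change.
Vowel deletion: no change.

kamefkheziyeb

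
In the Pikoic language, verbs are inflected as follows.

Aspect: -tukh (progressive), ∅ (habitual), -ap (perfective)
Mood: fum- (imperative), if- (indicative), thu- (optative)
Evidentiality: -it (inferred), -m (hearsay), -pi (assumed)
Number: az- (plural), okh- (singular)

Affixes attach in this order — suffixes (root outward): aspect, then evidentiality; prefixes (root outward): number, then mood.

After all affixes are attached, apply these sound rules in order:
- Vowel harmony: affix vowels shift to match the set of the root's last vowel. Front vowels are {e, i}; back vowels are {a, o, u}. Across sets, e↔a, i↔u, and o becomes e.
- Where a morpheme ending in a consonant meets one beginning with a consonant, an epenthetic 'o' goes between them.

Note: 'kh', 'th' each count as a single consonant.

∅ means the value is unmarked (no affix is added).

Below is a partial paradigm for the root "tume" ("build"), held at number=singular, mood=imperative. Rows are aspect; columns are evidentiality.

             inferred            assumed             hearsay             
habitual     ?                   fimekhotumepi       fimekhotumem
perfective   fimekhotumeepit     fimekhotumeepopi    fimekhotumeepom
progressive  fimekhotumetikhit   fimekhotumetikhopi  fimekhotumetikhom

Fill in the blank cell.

Attach number singular okh- → okhtume.
aspect = habitual: zero marking, form stays okhtume.
Attach mood imperative fum- → fumokhtume.
Attach evidentiality inferred -it → fumokhtumeit.
Apply vowel harmony: fumokhtumeit → fimekhtumeit.
Apply epenthesis: fimekhtumeit → fimekhotumeit.

fimekhotumeit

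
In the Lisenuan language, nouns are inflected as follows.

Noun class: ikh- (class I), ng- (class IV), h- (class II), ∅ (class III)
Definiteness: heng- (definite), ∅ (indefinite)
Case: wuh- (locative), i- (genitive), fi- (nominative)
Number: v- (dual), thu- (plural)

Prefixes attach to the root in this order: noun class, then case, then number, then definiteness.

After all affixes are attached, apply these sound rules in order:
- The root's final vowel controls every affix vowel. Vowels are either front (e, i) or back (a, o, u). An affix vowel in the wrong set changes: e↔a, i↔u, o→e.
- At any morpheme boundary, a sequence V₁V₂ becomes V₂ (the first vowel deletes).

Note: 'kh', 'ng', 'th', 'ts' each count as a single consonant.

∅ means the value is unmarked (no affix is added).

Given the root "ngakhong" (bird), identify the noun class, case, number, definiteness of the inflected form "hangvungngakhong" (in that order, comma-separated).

class IV, genitive, dual, definite

Segment: heng-v-i-ng-ngakhong.
noun class: ng- → class IV.
case: i- → genitive.
number: v- → dual.
definiteness: heng- → definite.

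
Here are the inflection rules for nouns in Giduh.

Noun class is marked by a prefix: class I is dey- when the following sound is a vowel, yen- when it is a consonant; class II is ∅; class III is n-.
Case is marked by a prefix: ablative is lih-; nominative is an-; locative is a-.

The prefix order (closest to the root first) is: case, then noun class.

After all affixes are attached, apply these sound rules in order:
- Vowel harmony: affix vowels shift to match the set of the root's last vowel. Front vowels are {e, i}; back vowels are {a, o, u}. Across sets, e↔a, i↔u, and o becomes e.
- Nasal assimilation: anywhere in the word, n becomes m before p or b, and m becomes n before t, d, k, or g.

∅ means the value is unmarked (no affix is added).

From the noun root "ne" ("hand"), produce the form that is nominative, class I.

Attach case nominative an- → anne.
Attach noun class class I dey- (before vowel 'a') → deyanne.
Apply vowel harmony: deyanne → deyenne.
Nasal assimilation: no change.

deyenne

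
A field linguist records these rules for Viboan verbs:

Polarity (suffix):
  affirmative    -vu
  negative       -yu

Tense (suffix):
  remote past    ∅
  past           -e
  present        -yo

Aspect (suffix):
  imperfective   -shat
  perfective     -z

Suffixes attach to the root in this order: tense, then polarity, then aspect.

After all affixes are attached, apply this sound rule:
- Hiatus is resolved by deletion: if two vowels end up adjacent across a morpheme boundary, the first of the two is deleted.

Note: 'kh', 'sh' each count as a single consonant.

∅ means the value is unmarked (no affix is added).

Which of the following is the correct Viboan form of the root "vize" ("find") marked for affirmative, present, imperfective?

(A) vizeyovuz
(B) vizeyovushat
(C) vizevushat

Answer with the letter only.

B

Attach tense present -yo → vizeyo.
Attach polarity affirmative -vu → vizeyovu.
Attach aspect imperfective -shat → vizeyovushat.
Vowel deletion: no change.
So the correct form is vizeyovushat, option (B).
(A) vizeyovuz is wrong: it uses perfective instead of imperfective for aspect.
(C) vizevushat is wrong: it uses remote past instead of present for tense.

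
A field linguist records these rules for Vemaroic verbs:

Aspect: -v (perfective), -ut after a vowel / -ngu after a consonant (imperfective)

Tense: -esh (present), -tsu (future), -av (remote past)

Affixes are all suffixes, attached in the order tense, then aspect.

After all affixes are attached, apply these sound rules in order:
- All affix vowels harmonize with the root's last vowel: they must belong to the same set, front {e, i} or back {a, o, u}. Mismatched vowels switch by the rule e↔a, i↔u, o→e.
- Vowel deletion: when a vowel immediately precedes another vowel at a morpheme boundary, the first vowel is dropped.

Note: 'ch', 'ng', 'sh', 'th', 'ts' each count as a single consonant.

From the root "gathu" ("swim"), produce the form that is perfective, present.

Attach tense present -esh → gathuesh.
Attach aspect perfective -v → gathueshv.
Apply vowel harmony: gathueshv → gathuashv.
Apply vowel deletion: gathuashv → gathashv.

gathashv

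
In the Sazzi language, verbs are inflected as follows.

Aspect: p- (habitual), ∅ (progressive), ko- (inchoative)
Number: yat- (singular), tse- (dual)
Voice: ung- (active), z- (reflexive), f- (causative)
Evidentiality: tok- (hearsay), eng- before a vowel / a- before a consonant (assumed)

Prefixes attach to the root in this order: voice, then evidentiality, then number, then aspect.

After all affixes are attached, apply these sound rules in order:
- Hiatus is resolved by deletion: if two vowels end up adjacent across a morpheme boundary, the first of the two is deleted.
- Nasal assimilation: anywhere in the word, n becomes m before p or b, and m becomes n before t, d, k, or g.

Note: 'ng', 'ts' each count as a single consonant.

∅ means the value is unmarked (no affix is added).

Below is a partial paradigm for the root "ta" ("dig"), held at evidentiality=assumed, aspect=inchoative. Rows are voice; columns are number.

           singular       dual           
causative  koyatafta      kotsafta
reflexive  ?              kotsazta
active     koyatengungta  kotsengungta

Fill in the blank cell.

Attach voice reflexive z- → zta.
Attach evidentiality assumed a- (before consonant 'z') → azta.
Attach number singular yat- → yatazta.
Attach aspect inchoative ko- → koyatazta.
Vowel deletion: no change.
Nasal assimilation: no change.

koyatazta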